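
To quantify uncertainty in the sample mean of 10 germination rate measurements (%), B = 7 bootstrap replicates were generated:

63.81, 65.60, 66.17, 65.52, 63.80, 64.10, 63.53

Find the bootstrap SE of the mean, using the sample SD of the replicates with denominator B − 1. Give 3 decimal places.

Bootstrap SE is the standard deviation of the 7 replicate means.
Mean of replicates: (63.81 + 65.60 + 66.17 + 65.52 + 63.80 + 64.10 + 63.53) / 7 = 452.5300 / 7 = 64.6471
Sum of squared deviations: (−0.8371)² + (+0.9529)² + (+1.5229)² + (+0.8729)² + (−0.8471)² + (−0.5471)² + (−1.1171)² = 6.9547
Variance = 6.9547 / 6 = 1.1591
SE* = √1.1591

SE* = 1.077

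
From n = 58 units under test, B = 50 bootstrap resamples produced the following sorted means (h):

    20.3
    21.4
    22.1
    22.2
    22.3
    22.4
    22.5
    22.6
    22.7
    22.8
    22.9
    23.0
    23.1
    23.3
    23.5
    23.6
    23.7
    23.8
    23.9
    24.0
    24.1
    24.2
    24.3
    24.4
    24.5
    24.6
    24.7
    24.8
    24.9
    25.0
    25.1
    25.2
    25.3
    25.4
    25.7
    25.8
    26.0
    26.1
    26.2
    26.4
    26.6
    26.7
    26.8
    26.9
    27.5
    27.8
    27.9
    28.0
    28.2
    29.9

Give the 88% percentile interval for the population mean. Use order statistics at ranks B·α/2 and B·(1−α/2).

α = 0.12; lower rank = 50 × 0.060 = 3; upper rank = 50 × 0.940 = 47.
The 3rd smallest replicate is 22.1; the 47th is 27.9.

(22.1, 27.9)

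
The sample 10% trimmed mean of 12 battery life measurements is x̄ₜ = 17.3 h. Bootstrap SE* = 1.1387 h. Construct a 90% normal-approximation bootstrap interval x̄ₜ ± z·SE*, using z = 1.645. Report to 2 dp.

Margin = 1.645 × 1.1387 = 1.873
Interval: 17.3 ± 1.873

(15.43, 19.17)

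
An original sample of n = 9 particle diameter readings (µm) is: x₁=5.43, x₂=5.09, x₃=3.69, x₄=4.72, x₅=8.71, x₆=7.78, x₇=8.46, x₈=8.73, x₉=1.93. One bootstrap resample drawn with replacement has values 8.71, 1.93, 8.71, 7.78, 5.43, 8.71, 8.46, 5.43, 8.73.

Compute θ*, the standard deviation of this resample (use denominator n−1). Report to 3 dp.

θ* = 2.373

Mean = 7.0989; sum of squared deviations = 45.0519
s² = 45.0519 / 8 = 5.6315
s = √5.6315 = 2.373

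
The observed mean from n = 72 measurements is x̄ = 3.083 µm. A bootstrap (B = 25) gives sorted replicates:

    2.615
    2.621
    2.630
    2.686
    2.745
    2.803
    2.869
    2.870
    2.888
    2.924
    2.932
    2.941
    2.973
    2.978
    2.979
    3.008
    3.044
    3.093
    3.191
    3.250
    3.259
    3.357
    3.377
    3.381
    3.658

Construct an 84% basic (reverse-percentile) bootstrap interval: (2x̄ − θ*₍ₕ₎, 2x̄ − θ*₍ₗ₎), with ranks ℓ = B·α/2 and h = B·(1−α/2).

Percentile endpoints at ranks 2 and 23: θ*₍2₎ = 2.621, θ*₍23₎ = 3.377.
Basic interval reflects these around x̄:
  lower = 2 × 3.083 − 3.377 = 2.789
  upper = 2 × 3.083 − 2.621 = 3.545

(2.789, 3.545)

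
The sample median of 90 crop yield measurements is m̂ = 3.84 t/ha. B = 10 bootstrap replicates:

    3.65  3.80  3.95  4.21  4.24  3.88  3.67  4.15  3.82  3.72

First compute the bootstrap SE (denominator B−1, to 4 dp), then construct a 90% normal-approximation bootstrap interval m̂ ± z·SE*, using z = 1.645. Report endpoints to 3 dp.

Mean of replicates = 3.9090; sum of squared deviations = 0.4405; SE* = √(0.4405/9) = 0.2212
Margin = 1.645 × 0.2212 = 0.3639
Interval: 3.84 ± 0.3639

(3.476, 4.204)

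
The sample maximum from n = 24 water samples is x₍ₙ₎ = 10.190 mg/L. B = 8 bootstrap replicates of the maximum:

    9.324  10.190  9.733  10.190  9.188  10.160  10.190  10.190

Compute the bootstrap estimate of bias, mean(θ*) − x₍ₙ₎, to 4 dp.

mean(θ*) = (9.324 + 10.190 + 9.733 + 10.190 + 9.188 + 10.160 + 10.190 + 10.190) / 8 = 9.89562
bias = 9.89562 − 10.190

bias = −0.2944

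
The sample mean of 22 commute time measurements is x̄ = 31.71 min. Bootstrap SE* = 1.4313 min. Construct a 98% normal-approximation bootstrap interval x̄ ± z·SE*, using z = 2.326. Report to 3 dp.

(28.381, 35.039)

Margin = 2.326 × 1.4313 = 3.3292
Interval: 31.71 ± 3.3292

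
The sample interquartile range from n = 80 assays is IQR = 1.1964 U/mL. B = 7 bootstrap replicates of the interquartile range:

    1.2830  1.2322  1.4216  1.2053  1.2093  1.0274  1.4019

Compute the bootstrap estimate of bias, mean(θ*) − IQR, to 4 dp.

mean(θ*) = (1.2830 + 1.2322 + 1.4216 + 1.2053 + 1.2093 + 1.0274 + 1.4019) / 7 = 1.25439
bias = 1.25439 − 1.1964

bias = +0.0580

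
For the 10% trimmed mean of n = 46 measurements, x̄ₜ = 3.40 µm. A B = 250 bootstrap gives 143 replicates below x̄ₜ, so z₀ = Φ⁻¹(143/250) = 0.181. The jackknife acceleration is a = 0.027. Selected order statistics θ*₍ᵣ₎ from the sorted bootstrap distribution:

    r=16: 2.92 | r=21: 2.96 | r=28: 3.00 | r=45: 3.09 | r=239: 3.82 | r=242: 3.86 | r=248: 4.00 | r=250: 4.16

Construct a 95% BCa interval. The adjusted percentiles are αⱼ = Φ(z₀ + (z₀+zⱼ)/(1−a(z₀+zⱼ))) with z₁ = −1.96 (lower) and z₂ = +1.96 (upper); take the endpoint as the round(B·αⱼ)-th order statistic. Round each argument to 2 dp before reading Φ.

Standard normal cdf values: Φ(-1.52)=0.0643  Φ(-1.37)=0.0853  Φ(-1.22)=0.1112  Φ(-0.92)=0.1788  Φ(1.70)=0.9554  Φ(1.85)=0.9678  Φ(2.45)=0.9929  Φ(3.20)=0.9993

(2.92, 4.00)

Lower: z₀ + z₁ = 0.181 + (-1.960) = -1.779; 1 − a(z₀+z₁) = 1 − (0.027)(-1.779) = 1.0480; argument = 0.181 + (-1.779)/1.0480 = -1.5165 → -1.52.
α₁ = Φ(-1.52) = 0.0643; rank = round(250 × 0.0643) = 16; θ*₍16₎ = 2.92.
Upper: z₀ + z₂ = 2.141; 1 − a(z₀+z₂) = 0.9422; argument = 2.4534 → 2.45; α₂ = 0.9929; rank = 248; θ*₍248₎ = 4.00.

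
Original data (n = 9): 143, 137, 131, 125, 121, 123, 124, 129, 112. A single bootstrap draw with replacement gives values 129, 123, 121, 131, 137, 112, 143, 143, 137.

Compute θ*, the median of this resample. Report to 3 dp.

θ* = 131.000

Sorted: 112, 121, 123, 129, 131, 137, 137, 143, 143
Median = middle value = 131.000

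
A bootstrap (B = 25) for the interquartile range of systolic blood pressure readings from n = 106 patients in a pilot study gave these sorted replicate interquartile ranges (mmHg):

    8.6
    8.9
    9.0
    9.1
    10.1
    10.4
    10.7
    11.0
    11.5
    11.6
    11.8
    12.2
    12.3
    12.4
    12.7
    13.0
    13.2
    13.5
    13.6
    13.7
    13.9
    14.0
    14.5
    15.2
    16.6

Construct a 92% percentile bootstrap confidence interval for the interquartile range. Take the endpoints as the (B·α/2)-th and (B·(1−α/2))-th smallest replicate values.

α = 0.08; lower rank = 25 × 0.040 = 1; upper rank = 25 × 0.960 = 24.
The 1st smallest replicate is 8.6; the 24th is 15.2.

(8.6, 15.2)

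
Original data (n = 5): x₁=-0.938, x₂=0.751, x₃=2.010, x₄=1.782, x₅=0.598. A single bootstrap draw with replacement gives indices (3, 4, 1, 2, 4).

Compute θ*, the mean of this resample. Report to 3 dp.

θ* = 1.077

Resample values: 2.010, 1.782, -0.938, 0.751, 1.782.
Mean = (2.010 + 1.782 + (-0.938) + 0.751 + 1.782) / 5 = 5.3870 / 5 = 1.077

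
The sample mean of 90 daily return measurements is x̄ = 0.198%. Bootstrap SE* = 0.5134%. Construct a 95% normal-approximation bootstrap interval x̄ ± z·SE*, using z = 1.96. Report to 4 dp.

(-0.8083, 1.2043)

Margin = 1.96 × 0.5134 = 1.00626
Interval: 0.198 ± 1.00626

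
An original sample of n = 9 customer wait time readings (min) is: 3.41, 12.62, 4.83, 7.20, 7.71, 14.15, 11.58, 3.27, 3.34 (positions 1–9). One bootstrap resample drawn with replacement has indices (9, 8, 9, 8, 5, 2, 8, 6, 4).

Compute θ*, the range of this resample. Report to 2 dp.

θ* = 10.88

Resample values: 3.34, 3.27, 3.34, 3.27, 7.71, 12.62, 3.27, 14.15, 7.20.
Range = 14.15 − 3.27 = 10.88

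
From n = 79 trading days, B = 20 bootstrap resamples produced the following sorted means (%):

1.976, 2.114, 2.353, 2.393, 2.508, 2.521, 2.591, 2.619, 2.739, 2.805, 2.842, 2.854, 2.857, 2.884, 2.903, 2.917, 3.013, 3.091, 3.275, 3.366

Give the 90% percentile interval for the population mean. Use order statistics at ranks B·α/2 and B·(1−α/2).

(1.976, 3.275)

α = 0.10; lower rank = 20 × 0.050 = 1; upper rank = 20 × 0.950 = 19.
The 1st smallest replicate is 1.976; the 19th is 3.275.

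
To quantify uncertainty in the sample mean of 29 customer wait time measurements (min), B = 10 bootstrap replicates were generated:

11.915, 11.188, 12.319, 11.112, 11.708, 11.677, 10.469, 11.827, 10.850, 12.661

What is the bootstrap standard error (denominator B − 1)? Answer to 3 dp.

SE* = 0.671

Bootstrap SE is the standard deviation of the 10 replicate means.
Mean of replicates: (11.915 + 11.188 + 12.319 + 11.112 + 11.708 + 11.677 + 10.469 + 11.827 + 10.850 + 12.661) / 10 = 115.7260 / 10 = 11.5726
Sum of squared deviations: (+0.3424)² + (−0.3846)² + (+0.7464)² + (−0.4606)² + (+0.1354)² + (+0.1044)² + (−1.1036)² + (+0.2544)² + (−0.7226)² + (+1.0884)² = 4.0531
Variance = 4.0531 / 9 = 0.4503
SE* = √0.4503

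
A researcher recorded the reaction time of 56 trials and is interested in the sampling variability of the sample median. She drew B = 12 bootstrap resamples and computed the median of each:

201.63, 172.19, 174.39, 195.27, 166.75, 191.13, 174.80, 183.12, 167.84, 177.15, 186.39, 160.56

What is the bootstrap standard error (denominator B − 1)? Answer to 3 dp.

SE* = 12.424

Bootstrap SE is the standard deviation of the 12 replicate medians.
Mean of replicates: (201.63 + 172.19 + 174.39 + 195.27 + 166.75 + 191.13 + 174.80 + 183.12 + 167.84 + 177.15 + 186.39 + 160.56) / 12 = 2151.2200 / 12 = 179.2683
Sum of squared deviations: (+22.3617)² + (−7.0783)² + (−4.8783)² + (+16.0017)² + (−12.5183)² + (+11.8617)² + (−4.4683)² + (+3.8517)² + (−11.4283)² + (−2.1183)² + (+7.1217)² + (−18.7083)² = 1698.0216
Variance = 1698.0216 / 11 = 154.3656
SE* = √154.3656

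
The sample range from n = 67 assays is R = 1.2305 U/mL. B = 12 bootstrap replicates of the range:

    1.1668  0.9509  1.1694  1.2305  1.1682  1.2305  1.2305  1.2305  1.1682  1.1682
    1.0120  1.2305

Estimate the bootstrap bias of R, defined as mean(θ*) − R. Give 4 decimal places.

bias = −0.0675

mean(θ*) = (1.1668 + 0.9509 + 1.1694 + 1.2305 + 1.1682 + 1.2305 + 1.2305 + 1.2305 + 1.1682 + 1.1682 + 1.0120 + 1.2305) / 12 = 1.16302
bias = 1.16302 − 1.2305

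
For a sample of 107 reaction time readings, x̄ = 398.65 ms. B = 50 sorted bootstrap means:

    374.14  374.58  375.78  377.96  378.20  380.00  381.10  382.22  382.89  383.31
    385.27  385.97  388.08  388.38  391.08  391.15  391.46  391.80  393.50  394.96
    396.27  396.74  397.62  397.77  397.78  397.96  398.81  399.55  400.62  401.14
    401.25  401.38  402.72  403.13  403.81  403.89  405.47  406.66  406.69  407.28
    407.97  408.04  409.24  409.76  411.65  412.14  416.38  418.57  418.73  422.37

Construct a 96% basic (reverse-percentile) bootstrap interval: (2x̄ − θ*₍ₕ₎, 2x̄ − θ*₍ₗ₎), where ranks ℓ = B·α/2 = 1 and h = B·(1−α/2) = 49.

(378.57, 423.16)

Percentile endpoints at ranks 1 and 49: θ*₍1₎ = 374.14, θ*₍49₎ = 418.73.
Basic interval reflects these around x̄:
  lower = 2 × 398.65 − 418.73 = 378.57
  upper = 2 × 398.65 − 374.14 = 423.16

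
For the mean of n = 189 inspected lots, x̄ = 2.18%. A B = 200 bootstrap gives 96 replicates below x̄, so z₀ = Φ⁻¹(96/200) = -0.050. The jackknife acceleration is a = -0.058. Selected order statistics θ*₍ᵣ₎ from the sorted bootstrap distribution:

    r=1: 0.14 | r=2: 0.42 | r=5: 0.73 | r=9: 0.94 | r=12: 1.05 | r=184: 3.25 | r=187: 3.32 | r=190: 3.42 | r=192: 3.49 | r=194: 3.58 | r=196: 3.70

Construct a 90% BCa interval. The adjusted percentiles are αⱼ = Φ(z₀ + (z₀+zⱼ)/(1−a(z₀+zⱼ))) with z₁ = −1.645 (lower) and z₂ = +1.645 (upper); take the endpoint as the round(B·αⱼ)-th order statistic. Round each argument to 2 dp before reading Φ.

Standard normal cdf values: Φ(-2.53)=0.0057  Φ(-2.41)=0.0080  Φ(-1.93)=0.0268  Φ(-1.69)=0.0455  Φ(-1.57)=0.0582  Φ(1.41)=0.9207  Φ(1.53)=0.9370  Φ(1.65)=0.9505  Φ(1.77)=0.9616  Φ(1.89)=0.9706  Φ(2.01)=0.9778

Lower: z₀ + z₁ = -0.050 + (-1.645) = -1.695; 1 − a(z₀+z₁) = 1 − (-0.058)(-1.695) = 0.9017; argument = -0.050 + (-1.695)/0.9017 = -1.9298 → -1.93.
α₁ = Φ(-1.93) = 0.0268; rank = round(200 × 0.0268) = 5; θ*₍5₎ = 0.73.
Upper: z₀ + z₂ = 1.595; 1 − a(z₀+z₂) = 1.0925; argument = 1.4099 → 1.41; α₂ = 0.9207; rank = 184; θ*₍184₎ = 3.25.

(0.73, 3.25)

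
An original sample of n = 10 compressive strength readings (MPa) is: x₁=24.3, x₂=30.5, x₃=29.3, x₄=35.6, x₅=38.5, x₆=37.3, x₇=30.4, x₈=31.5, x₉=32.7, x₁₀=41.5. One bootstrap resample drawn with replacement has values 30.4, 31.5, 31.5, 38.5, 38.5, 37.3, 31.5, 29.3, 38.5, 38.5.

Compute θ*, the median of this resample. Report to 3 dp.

Sorted: 29.3, 30.4, 31.5, 31.5, 31.5, 37.3, 38.5, 38.5, 38.5, 38.5
Median = average of the two middle values = 34.400

θ* = 34.400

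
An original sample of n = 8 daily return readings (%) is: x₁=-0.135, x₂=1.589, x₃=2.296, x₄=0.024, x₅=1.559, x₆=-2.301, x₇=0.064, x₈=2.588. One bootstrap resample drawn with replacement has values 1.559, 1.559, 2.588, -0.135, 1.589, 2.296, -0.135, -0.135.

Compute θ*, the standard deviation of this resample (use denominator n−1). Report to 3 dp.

θ* = 1.125

Mean = 1.1482; sum of squared deviations = 8.8621
s² = 8.8621 / 7 = 1.2660
s = √1.2660 = 1.125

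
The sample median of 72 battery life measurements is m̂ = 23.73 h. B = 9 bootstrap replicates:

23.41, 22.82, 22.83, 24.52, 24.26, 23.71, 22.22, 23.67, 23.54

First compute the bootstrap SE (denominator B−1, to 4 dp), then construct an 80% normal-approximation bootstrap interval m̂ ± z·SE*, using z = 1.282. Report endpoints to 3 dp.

(22.799, 24.661)

Mean of replicates = 23.4422; sum of squared deviations = 4.2204; SE* = √(4.2204/8) = 0.7263
Margin = 1.282 × 0.7263 = 0.9311
Interval: 23.73 ± 0.9311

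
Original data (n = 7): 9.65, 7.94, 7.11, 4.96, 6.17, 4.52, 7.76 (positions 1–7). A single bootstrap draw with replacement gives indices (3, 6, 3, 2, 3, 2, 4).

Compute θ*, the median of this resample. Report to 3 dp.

Resample values: 7.11, 4.52, 7.11, 7.94, 7.11, 7.94, 4.96.
Sorted: 4.52, 4.96, 7.11, 7.11, 7.11, 7.94, 7.94
Median = middle value = 7.110

θ* = 7.110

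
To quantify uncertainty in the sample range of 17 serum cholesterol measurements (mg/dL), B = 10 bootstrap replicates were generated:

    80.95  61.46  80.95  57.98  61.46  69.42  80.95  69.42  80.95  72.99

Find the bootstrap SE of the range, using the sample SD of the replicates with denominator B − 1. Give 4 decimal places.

SE* = 9.1423

Bootstrap SE is the standard deviation of the 10 replicate ranges.
Mean of replicates: (80.95 + 61.46 + 80.95 + 57.98 + 61.46 + 69.42 + 80.95 + 69.42 + 80.95 + 72.99) / 10 = 716.53000 / 10 = 71.65300
Sum of squared deviations: (+9.29700)² + (−10.19300)² + (+9.29700)² + (−13.67300)² + (−10.19300)² + (−2.23300)² + (+9.29700)² + (−2.23300)² + (+9.29700)² + (+1.33700)² = 752.24241
Variance = 752.24241 / 9 = 83.58249
SE* = √83.58249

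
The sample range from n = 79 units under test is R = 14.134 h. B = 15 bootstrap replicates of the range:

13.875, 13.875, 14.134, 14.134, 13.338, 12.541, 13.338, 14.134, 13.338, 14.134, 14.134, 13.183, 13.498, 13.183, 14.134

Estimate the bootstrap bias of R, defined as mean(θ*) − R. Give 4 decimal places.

mean(θ*) = (13.875 + 13.875 + 14.134 + 14.134 + 13.338 + 12.541 + 13.338 + 14.134 + 13.338 + 14.134 + 14.134 + 13.183 + 13.498 + 13.183 + 14.134) / 15 = 13.66487
bias = 13.66487 − 14.134

bias = −0.4691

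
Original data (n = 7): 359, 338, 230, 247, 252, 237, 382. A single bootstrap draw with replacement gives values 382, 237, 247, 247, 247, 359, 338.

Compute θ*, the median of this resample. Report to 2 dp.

Sorted: 237, 247, 247, 247, 338, 359, 382
Median = middle value = 247.00

θ* = 247.00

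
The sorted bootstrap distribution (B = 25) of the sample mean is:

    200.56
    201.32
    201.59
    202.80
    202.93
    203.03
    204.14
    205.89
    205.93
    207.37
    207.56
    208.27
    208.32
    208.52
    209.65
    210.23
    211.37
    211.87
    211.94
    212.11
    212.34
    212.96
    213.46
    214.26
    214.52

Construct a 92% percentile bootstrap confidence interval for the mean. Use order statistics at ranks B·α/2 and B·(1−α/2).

α = 0.08; lower rank = 25 × 0.040 = 1; upper rank = 25 × 0.960 = 24.
The 1st smallest replicate is 200.56; the 24th is 214.26.

(200.56, 214.26)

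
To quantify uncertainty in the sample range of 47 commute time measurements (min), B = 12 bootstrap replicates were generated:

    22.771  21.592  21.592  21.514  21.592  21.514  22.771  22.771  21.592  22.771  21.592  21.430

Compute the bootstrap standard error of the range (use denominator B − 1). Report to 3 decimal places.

Bootstrap SE is the standard deviation of the 12 replicate ranges.
Mean of replicates: (22.771 + 21.592 + 21.592 + 21.514 + 21.592 + 21.514 + 22.771 + 22.771 + 21.592 + 22.771 + 21.592 + 21.430) / 12 = 263.5020 / 12 = 21.9585
Sum of squared deviations: (+0.8125)² + (−0.3665)² + (−0.3665)² + (−0.4445)² + (−0.3665)² + (−0.4445)² + (+0.8125)² + (+0.8125)² + (−0.3665)² + (+0.8125)² + (−0.3665)² + (−0.5285)² = 3.9867
Variance = 3.9867 / 11 = 0.3624
SE* = √0.3624

SE* = 0.602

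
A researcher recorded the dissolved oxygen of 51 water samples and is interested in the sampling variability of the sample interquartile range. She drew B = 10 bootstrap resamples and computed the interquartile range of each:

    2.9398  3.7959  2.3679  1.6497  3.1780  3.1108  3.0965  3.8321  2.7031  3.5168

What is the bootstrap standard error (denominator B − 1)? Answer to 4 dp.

SE* = 0.6631

Bootstrap SE is the standard deviation of the 10 replicate interquartile ranges.
Mean of replicates: (2.9398 + 3.7959 + 2.3679 + 1.6497 + 3.1780 + 3.1108 + 3.0965 + 3.8321 + 2.7031 + 3.5168) / 10 = 30.19060 / 10 = 3.01906
Sum of squared deviations: (−0.07926)² + (+0.77684)² + (−0.65116)² + (−1.36936)² + (+0.15894)² + (+0.09174)² + (+0.07744)² + (+0.81304)² + (−0.31596)² + (+0.49774)² = 3.95720
Variance = 3.95720 / 9 = 0.43969
SE* = √0.43969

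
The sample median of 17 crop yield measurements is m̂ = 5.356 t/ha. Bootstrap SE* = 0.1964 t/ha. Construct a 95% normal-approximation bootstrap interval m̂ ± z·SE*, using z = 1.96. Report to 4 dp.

(4.9711, 5.7409)

Margin = 1.96 × 0.1964 = 0.38494
Interval: 5.356 ± 0.38494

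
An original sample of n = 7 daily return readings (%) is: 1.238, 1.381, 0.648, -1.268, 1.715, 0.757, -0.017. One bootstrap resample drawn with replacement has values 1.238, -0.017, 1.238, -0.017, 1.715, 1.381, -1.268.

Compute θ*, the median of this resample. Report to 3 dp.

Sorted: -1.268, -0.017, -0.017, 1.238, 1.238, 1.381, 1.715
Median = middle value = 1.238

θ* = 1.238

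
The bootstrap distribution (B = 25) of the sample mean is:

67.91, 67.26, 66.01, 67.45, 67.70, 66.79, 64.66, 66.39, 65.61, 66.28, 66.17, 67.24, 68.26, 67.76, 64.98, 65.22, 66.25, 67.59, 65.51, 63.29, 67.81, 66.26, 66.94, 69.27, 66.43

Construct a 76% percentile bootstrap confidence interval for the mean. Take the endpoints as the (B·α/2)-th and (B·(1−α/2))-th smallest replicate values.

Sorted replicates: 63.29, 64.66, 64.98, 65.22, 65.51, 65.61, 66.01, 66.17, 66.25, 66.26, 66.28, 66.39, 66.43, 66.79, 66.94, 67.24, 67.26, 67.45, 67.59, 67.70, 67.76, 67.81, 67.91, 68.26, 69.27
α = 0.24; lower rank = 25 × 0.120 = 3; upper rank = 25 × 0.880 = 22.
The 3rd smallest replicate is 64.98; the 22nd is 67.81.

(64.98, 67.81)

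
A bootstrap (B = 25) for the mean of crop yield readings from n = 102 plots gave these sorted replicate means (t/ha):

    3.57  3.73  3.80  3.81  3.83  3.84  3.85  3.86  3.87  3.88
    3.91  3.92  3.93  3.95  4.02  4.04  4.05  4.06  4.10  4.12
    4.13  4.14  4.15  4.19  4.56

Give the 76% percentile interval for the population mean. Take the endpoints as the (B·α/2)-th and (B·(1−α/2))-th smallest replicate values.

α = 0.24; lower rank = 25 × 0.120 = 3; upper rank = 25 × 0.880 = 22.
The 3rd smallest replicate is 3.80; the 22nd is 4.14.

(3.80, 4.14)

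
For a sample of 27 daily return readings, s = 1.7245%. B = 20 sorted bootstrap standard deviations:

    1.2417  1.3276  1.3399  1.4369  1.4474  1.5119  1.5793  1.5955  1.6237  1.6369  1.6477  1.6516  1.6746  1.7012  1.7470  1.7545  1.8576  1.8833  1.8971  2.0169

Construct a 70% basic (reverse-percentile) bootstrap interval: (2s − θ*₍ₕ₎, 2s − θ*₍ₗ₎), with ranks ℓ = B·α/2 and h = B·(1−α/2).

(1.5914, 2.1091)

Percentile endpoints at ranks 3 and 17: θ*₍3₎ = 1.3399, θ*₍17₎ = 1.8576.
Basic interval reflects these around s:
  lower = 2 × 1.7245 − 1.8576 = 1.5914
  upper = 2 × 1.7245 − 1.3399 = 2.1091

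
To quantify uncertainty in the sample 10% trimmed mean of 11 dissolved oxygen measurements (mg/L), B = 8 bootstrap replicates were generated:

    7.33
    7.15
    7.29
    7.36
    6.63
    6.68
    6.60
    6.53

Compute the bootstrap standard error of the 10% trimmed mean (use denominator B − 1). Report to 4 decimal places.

Bootstrap SE is the standard deviation of the 8 replicate 10% trimmed means.
Mean of replicates: (7.33 + 7.15 + 7.29 + 7.36 + 6.63 + 6.68 + 6.60 + 6.53) / 8 = 55.57000 / 8 = 6.94625
Sum of squared deviations: (+0.38375)² + (+0.20375)² + (+0.34375)² + (+0.41375)² + (−0.31625)² + (−0.26625)² + (−0.34625)² + (−0.41625)² = 0.94219
Variance = 0.94219 / 7 = 0.13460
SE* = √0.13460

SE* = 0.3669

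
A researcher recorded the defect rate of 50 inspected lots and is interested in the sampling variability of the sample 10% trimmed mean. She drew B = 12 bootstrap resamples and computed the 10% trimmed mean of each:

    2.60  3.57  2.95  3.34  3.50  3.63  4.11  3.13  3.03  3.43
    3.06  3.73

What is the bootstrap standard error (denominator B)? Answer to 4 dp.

SE* = 0.3909

Bootstrap SE is the standard deviation of the 12 replicate 10% trimmed means.
Mean of replicates: (2.60 + 3.57 + 2.95 + 3.34 + 3.50 + 3.63 + 4.11 + 3.13 + 3.03 + 3.43 + 3.06 + 3.73) / 12 = 40.08000 / 12 = 3.34000
Sum of squared deviations: (−0.74000)² + (+0.23000)² + (−0.39000)² + (+0.00000)² + (+0.16000)² + (+0.29000)² + (+0.77000)² + (−0.21000)² + (−0.31000)² + (+0.09000)² + (−0.28000)² + (+0.39000)² = 1.83400
Variance = 1.83400 / 12 = 0.15283
SE* = √0.15283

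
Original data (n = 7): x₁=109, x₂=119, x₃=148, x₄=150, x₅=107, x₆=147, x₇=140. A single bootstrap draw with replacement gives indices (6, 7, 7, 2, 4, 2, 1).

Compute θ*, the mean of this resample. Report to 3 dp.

Resample values: 147, 140, 140, 119, 150, 119, 109.
Mean = (147 + 140 + 140 + 119 + 150 + 119 + 109) / 7 = 924.0 / 7 = 132.000

θ* = 132.000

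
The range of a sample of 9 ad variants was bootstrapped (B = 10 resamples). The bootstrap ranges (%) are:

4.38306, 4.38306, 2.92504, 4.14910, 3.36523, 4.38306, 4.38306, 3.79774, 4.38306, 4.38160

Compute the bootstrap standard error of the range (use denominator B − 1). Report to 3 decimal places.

Bootstrap SE is the standard deviation of the 10 replicate ranges.
Mean of replicates: (4.38306 + 4.38306 + 2.92504 + 4.14910 + 3.36523 + 4.38306 + 4.38306 + 3.79774 + 4.38306 + 4.38160) / 10 = 40.534010 / 10 = 4.053401
Sum of squared deviations: (+0.329659)² + (+0.329659)² + (−1.128361)² + (+0.095699)² + (−0.688171)² + (+0.329659)² + (+0.329659)² + (−0.255661)² + (+0.329659)² + (+0.328199)² = 2.472389
Variance = 2.472389 / 9 = 0.274710
SE* = √0.274710

SE* = 0.524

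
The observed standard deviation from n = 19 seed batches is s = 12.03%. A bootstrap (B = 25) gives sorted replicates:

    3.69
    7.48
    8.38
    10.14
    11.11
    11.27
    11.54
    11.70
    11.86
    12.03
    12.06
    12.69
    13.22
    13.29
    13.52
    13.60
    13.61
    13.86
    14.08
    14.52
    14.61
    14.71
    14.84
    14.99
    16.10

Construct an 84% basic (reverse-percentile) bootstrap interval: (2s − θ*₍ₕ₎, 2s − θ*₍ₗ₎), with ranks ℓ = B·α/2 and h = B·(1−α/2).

Percentile endpoints at ranks 2 and 23: θ*₍2₎ = 7.48, θ*₍23₎ = 14.84.
Basic interval reflects these around s:
  lower = 2 × 12.03 − 14.84 = 9.22
  upper = 2 × 12.03 − 7.48 = 16.58

(9.22, 16.58)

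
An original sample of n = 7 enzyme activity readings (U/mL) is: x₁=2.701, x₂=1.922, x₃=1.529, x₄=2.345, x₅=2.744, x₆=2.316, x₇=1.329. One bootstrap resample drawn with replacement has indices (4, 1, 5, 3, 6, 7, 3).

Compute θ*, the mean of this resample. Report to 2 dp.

Resample values: 2.345, 2.701, 2.744, 1.529, 2.316, 1.329, 1.529.
Mean = (2.345 + 2.701 + 2.744 + 1.529 + 2.316 + 1.329 + 1.529) / 7 = 14.4930 / 7 = 2.07

θ* = 2.07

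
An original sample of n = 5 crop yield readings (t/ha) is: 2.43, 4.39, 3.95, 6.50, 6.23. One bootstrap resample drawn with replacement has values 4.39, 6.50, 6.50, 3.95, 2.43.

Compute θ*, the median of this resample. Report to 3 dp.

Sorted: 2.43, 3.95, 4.39, 6.50, 6.50
Median = middle value = 4.390

θ* = 4.390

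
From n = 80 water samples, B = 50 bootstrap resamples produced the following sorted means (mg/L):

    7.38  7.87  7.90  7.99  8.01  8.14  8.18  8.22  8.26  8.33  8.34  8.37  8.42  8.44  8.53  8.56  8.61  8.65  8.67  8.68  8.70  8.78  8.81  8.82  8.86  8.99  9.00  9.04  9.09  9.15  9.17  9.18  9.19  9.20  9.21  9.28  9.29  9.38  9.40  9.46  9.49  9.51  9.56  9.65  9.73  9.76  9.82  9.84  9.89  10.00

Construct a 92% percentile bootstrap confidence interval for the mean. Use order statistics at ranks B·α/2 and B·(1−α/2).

α = 0.08; lower rank = 50 × 0.040 = 2; upper rank = 50 × 0.960 = 48.
The 2nd smallest replicate is 7.87; the 48th is 9.84.

(7.87, 9.84)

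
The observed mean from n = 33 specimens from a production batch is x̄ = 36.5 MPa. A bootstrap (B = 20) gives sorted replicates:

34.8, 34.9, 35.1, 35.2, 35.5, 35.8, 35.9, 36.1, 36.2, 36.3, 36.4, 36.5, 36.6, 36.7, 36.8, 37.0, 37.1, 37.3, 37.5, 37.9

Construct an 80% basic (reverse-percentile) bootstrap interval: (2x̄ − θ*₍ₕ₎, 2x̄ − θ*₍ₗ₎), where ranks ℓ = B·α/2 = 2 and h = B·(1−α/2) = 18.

Percentile endpoints at ranks 2 and 18: θ*₍2₎ = 34.9, θ*₍18₎ = 37.3.
Basic interval reflects these around x̄:
  lower = 2 × 36.5 − 37.3 = 35.7
  upper = 2 × 36.5 − 34.9 = 38.1

(35.7, 38.1)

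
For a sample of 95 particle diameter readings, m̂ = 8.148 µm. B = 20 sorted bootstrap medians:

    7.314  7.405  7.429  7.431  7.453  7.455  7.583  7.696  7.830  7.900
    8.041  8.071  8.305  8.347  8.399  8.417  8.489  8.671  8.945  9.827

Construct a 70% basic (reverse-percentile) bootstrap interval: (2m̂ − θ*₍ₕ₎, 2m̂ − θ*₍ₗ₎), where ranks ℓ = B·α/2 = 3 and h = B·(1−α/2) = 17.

Percentile endpoints at ranks 3 and 17: θ*₍3₎ = 7.429, θ*₍17₎ = 8.489.
Basic interval reflects these around m̂:
  lower = 2 × 8.148 − 8.489 = 7.807
  upper = 2 × 8.148 − 7.429 = 8.867

(7.807, 8.867)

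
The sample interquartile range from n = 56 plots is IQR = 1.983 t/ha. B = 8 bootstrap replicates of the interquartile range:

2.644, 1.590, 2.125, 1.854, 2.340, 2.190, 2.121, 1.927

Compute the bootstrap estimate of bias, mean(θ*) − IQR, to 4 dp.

bias = +0.1159

mean(θ*) = (2.644 + 1.590 + 2.125 + 1.854 + 2.340 + 2.190 + 2.121 + 1.927) / 8 = 2.09888
bias = 2.09888 − 1.983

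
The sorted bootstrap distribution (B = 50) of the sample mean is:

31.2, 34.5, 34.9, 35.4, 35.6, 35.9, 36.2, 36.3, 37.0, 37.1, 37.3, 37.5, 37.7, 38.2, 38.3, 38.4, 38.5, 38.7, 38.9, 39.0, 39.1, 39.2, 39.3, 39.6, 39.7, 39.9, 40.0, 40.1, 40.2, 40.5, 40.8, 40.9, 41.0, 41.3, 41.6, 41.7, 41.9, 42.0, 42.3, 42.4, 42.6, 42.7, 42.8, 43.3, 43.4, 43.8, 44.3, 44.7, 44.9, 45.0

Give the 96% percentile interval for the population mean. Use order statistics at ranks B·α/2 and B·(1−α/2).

(31.2, 44.9)

α = 0.04; lower rank = 50 × 0.020 = 1; upper rank = 50 × 0.980 = 49.
The 1st smallest replicate is 31.2; the 49th is 44.9.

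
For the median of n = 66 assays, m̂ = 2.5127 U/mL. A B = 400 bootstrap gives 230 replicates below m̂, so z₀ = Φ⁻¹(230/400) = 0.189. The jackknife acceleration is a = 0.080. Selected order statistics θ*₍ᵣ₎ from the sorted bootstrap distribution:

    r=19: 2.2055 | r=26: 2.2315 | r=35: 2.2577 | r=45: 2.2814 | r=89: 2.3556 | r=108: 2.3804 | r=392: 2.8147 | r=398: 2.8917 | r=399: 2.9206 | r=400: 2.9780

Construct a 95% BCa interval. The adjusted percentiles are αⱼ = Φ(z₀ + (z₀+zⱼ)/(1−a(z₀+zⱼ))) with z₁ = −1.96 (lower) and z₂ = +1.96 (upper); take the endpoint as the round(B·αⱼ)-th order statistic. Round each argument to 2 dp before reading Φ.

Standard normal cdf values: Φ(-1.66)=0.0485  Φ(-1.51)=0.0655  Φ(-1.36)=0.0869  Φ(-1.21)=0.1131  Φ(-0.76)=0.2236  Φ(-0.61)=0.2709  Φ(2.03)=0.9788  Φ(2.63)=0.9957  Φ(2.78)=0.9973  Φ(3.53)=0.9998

(2.2577, 2.9206)

Lower: z₀ + z₁ = 0.189 + (-1.960) = -1.771; 1 − a(z₀+z₁) = 1 − (0.080)(-1.771) = 1.1417; argument = 0.189 + (-1.771)/1.1417 = -1.3622 → -1.36.
α₁ = Φ(-1.36) = 0.0869; rank = round(400 × 0.0869) = 35; θ*₍35₎ = 2.2577.
Upper: z₀ + z₂ = 2.149; 1 − a(z₀+z₂) = 0.8281; argument = 2.7842 → 2.78; α₂ = 0.9973; rank = 399; θ*₍399₎ = 2.9206.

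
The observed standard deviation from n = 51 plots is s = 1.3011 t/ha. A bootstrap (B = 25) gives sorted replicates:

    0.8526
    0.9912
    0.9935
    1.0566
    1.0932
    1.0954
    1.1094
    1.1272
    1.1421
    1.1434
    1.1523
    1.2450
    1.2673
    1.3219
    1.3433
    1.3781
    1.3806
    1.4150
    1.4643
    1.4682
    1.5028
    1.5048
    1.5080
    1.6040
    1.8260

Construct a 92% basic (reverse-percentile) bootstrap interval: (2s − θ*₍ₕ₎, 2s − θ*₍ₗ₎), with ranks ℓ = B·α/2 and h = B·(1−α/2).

(0.9982, 1.7496)

Percentile endpoints at ranks 1 and 24: θ*₍1₎ = 0.8526, θ*₍24₎ = 1.6040.
Basic interval reflects these around s:
  lower = 2 × 1.3011 − 1.6040 = 0.9982
  upper = 2 × 1.3011 − 0.8526 = 1.7496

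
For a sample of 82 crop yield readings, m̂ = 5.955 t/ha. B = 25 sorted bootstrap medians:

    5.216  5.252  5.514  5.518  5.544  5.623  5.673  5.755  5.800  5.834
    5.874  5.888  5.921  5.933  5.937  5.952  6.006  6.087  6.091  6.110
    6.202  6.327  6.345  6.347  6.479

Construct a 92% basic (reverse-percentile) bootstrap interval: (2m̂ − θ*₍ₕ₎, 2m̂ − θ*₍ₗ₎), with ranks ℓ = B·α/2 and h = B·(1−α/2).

(5.563, 6.694)

Percentile endpoints at ranks 1 and 24: θ*₍1₎ = 5.216, θ*₍24₎ = 6.347.
Basic interval reflects these around m̂:
  lower = 2 × 5.955 − 6.347 = 5.563
  upper = 2 × 5.955 − 5.216 = 6.694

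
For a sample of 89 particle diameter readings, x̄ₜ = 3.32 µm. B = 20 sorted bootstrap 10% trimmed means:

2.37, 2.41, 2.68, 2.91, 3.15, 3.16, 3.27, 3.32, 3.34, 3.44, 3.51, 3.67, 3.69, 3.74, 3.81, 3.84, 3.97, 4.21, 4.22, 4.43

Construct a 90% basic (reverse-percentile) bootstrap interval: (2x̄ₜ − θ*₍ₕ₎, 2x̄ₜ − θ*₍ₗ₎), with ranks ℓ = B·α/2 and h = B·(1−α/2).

(2.42, 4.27)

Percentile endpoints at ranks 1 and 19: θ*₍1₎ = 2.37, θ*₍19₎ = 4.22.
Basic interval reflects these around x̄ₜ:
  lower = 2 × 3.32 − 4.22 = 2.42
  upper = 2 × 3.32 − 2.37 = 4.27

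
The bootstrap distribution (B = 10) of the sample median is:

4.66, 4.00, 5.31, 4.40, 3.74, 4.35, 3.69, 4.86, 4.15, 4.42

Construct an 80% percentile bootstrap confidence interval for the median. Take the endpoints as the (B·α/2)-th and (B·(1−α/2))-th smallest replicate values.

(3.69, 4.86)

Sorted replicates: 3.69, 3.74, 4.00, 4.15, 4.35, 4.40, 4.42, 4.66, 4.86, 5.31
α = 0.20; lower rank = 10 × 0.100 = 1; upper rank = 10 × 0.900 = 9.
The 1st smallest replicate is 3.69; the 9th is 4.86.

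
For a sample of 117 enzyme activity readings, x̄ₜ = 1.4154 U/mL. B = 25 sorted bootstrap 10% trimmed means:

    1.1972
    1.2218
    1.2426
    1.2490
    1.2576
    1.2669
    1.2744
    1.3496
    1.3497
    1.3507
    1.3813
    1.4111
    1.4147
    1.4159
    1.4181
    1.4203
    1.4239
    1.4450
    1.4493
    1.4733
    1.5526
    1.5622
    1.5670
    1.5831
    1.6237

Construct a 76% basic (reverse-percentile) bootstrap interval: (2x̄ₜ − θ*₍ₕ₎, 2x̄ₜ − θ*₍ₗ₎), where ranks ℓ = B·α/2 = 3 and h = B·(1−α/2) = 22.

(1.2686, 1.5882)

Percentile endpoints at ranks 3 and 22: θ*₍3₎ = 1.2426, θ*₍22₎ = 1.5622.
Basic interval reflects these around x̄ₜ:
  lower = 2 × 1.4154 − 1.5622 = 1.2686
  upper = 2 × 1.4154 − 1.2426 = 1.5882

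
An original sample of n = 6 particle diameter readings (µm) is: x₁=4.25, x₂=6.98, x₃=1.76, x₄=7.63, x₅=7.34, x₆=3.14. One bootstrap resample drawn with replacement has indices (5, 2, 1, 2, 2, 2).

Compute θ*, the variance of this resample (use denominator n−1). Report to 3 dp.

θ* = 1.329

Resample values: 7.34, 6.98, 4.25, 6.98, 6.98, 6.98.
Mean = 6.5850; sum of squared deviations = 6.6464
s² = 6.6464 / 5 = 1.3293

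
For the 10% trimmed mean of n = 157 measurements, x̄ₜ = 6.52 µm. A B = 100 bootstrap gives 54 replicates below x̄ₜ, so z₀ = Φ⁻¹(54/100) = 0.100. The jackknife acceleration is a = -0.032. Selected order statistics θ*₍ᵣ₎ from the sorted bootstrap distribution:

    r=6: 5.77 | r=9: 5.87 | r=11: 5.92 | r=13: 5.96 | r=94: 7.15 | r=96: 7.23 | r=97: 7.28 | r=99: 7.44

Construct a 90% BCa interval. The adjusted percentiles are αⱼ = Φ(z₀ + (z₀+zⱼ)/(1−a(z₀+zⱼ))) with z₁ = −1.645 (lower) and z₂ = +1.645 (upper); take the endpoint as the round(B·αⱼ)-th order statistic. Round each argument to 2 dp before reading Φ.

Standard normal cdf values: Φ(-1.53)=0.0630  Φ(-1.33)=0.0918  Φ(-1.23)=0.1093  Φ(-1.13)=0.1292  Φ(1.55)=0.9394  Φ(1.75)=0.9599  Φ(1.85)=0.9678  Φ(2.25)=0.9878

(5.77, 7.23)

Lower: z₀ + z₁ = 0.100 + (-1.645) = -1.545; 1 − a(z₀+z₁) = 1 − (-0.032)(-1.545) = 0.9506; argument = 0.100 + (-1.545)/0.9506 = -1.5254 → -1.53.
α₁ = Φ(-1.53) = 0.0630; rank = round(100 × 0.0630) = 6; θ*₍6₎ = 5.77.
Upper: z₀ + z₂ = 1.745; 1 − a(z₀+z₂) = 1.0558; argument = 1.7527 → 1.75; α₂ = 0.9599; rank = 96; θ*₍96₎ = 7.23.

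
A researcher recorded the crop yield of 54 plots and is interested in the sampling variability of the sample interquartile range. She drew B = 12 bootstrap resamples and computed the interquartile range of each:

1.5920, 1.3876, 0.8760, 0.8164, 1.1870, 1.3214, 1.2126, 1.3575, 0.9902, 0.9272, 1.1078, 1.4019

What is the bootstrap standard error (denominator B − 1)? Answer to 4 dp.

Bootstrap SE is the standard deviation of the 12 replicate interquartile ranges.
Mean of replicates: (1.5920 + 1.3876 + 0.8760 + 0.8164 + 1.1870 + 1.3214 + 1.2126 + 1.3575 + 0.9902 + 0.9272 + 1.1078 + 1.4019) / 12 = 14.17760 / 12 = 1.18147
Sum of squared deviations: (+0.41053)² + (+0.20613)² + (−0.30547)² + (−0.36507)² + (+0.00553)² + (+0.13993)² + (+0.03113)² + (+0.17603)² + (−0.19127)² + (−0.25427)² + (−0.07367)² + (+0.22043)² = 0.64443
Variance = 0.64443 / 11 = 0.05858
SE* = √0.05858

SE* = 0.2420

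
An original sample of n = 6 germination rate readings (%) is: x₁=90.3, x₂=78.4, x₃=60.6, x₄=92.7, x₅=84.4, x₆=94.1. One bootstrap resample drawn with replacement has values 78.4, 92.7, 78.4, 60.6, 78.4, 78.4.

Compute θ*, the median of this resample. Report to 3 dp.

Sorted: 60.6, 78.4, 78.4, 78.4, 78.4, 92.7
Median = average of the two middle values = 78.400

θ* = 78.400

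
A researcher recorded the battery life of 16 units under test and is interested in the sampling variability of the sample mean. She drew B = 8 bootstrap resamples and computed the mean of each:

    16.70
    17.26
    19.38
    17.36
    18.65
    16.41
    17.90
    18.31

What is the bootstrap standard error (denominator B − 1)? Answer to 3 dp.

Bootstrap SE is the standard deviation of the 8 replicate means.
Mean of replicates: (16.70 + 17.26 + 19.38 + 17.36 + 18.65 + 16.41 + 17.90 + 18.31) / 8 = 141.9700 / 8 = 17.7462
Sum of squared deviations: (−1.0463)² + (−0.4862)² + (+1.6337)² + (−0.3863)² + (+0.9037)² + (−1.3362)² + (+0.1537)² + (+0.5637)² = 7.0932
Variance = 7.0932 / 7 = 1.0133
SE* = √1.0133

SE* = 1.007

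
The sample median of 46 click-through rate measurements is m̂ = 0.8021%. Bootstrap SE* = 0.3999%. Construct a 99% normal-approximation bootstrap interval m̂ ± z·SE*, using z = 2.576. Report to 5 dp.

Margin = 2.576 × 0.3999 = 1.030142
Interval: 0.8021 ± 1.030142

(-0.22804, 1.83224)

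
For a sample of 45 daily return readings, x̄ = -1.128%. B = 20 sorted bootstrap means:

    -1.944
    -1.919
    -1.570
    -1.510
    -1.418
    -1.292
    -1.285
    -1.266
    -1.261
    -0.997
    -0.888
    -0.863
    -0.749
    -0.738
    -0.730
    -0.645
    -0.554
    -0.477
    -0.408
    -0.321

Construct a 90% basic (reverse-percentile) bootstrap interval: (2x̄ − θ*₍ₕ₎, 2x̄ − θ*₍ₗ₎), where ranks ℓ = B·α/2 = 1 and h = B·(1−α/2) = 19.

(-1.848, -0.312)

Percentile endpoints at ranks 1 and 19: θ*₍1₎ = -1.944, θ*₍19₎ = -0.408.
Basic interval reflects these around x̄:
  lower = 2 × -1.128 − -0.408 = -1.848
  upper = 2 × -1.128 − -1.944 = -0.312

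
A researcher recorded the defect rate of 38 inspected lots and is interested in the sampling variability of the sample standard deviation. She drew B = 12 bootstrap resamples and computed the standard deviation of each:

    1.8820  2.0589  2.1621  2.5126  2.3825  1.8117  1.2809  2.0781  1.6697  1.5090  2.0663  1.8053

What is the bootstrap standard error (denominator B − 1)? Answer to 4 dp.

Bootstrap SE is the standard deviation of the 12 replicate standard deviations.
Mean of replicates: (1.8820 + 2.0589 + 2.1621 + 2.5126 + 2.3825 + 1.8117 + 1.2809 + 2.0781 + 1.6697 + 1.5090 + 2.0663 + 1.8053) / 12 = 23.21910 / 12 = 1.93493
Sum of squared deviations: (−0.05293)² + (+0.12397)² + (+0.22718)² + (+0.57767)² + (+0.44757)² + (−0.12322)² + (−0.65403)² + (+0.14318)² + (−0.26523)² + (−0.42593)² + (+0.13138)² + (−0.12963)² = 1.35306
Variance = 1.35306 / 11 = 0.12301
SE* = √0.12301

SE* = 0.3507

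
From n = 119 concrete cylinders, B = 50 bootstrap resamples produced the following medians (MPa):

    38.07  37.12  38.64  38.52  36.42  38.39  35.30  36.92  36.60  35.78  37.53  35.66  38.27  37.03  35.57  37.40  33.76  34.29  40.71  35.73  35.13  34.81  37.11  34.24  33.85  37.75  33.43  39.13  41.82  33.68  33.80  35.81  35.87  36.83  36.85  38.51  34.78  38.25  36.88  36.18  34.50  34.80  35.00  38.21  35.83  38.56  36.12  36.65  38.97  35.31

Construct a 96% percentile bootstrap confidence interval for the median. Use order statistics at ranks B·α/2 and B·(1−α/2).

(33.43, 40.71)

Sorted replicates: 33.43, 33.68, 33.76, 33.80, 33.85, 34.24, 34.29, 34.50, 34.78, 34.80, 34.81, 35.00, 35.13, 35.30, 35.31, 35.57, 35.66, 35.73, 35.78, 35.81, 35.83, 35.87, 36.12, 36.18, 36.42, 36.60, 36.65, 36.83, 36.85, 36.88, 36.92, 37.03, 37.11, 37.12, 37.40, 37.53, 37.75, 38.07, 38.21, 38.25, 38.27, 38.39, 38.51, 38.52, 38.56, 38.64, 38.97, 39.13, 40.71, 41.82
α = 0.04; lower rank = 50 × 0.020 = 1; upper rank = 50 × 0.980 = 49.
The 1st smallest replicate is 33.43; the 49th is 40.71.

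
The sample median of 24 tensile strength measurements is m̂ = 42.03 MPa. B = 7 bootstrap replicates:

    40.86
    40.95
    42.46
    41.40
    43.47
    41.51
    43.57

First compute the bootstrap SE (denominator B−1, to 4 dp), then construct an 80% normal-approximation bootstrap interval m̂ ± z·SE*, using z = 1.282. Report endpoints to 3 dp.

(40.565, 43.495)

Mean of replicates = 42.0314; sum of squared deviations = 7.8327; SE* = √(7.8327/6) = 1.1426
Margin = 1.282 × 1.1426 = 1.4648
Interval: 42.03 ± 1.4648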